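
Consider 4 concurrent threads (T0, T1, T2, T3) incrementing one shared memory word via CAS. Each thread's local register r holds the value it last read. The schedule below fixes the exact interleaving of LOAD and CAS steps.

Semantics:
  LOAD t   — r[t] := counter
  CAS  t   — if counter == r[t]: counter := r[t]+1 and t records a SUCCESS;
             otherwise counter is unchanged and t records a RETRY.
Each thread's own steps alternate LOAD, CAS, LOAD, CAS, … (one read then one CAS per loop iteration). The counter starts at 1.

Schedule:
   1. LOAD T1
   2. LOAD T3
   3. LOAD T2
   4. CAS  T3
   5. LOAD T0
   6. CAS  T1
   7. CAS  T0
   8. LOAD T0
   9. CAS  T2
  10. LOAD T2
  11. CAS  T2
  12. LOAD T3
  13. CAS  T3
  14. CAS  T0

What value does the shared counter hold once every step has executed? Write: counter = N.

counter = 5

T1 LOAD — after: cnt=1, r=1 — load
T3 LOAD — after: cnt=1, r=1 — load
T2 LOAD — after: cnt=1, r=1 — load
T3 CAS — after: cnt=2, r=1 — ok
T0 LOAD — after: cnt=2, r=2 — load
T1 CAS — after: cnt=2, r=1 — retry
T0 CAS — after: cnt=3, r=2 — ok
T0 LOAD — after: cnt=3, r=3 — load
T2 CAS — after: cnt=3, r=1 — retry
T2 LOAD — after: cnt=3, r=3 — load
T2 CAS — after: cnt=4, r=3 — ok
T3 LOAD — after: cnt=4, r=4 — load
T3 CAS — after: cnt=5, r=4 — ok
T0 CAS — after: cnt=5, r=3 — retry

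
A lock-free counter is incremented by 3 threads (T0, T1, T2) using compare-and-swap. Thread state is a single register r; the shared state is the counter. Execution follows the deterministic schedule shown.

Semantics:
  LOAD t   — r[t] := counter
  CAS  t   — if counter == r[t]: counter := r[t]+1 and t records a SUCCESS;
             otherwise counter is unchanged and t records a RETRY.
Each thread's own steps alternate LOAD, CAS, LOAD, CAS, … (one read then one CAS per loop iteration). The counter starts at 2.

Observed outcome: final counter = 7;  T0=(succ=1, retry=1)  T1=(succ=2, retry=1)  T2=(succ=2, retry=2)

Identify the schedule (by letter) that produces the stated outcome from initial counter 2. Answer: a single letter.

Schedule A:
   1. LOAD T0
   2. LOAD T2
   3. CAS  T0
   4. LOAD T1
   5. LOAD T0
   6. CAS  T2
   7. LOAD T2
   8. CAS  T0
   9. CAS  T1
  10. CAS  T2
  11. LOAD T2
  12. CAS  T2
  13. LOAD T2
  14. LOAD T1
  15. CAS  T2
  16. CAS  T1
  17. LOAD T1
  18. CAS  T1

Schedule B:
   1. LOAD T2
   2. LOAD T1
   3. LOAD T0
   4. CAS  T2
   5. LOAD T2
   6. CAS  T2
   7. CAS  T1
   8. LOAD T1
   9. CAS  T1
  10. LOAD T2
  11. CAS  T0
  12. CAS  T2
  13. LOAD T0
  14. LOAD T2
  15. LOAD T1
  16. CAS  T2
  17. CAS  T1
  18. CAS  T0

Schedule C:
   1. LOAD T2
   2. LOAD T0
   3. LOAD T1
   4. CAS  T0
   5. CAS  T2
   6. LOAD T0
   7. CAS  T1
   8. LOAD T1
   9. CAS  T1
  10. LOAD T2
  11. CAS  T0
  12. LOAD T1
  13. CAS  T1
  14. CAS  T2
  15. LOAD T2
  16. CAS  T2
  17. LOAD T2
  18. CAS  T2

Run C:
T2 LOAD — after: cnt=2, r=2 — load
T0 LOAD — after: cnt=2, r=2 — load
T1 LOAD — after: cnt=2, r=2 — load
T0 CAS — after: cnt=3, r=2 — ok
T2 CAS — after: cnt=3, r=2 — retry
T0 LOAD — after: cnt=3, r=3 — load
T1 CAS — after: cnt=3, r=2 — retry
T1 LOAD — after: cnt=3, r=3 — load
T1 CAS — after: cnt=4, r=3 — ok
T2 LOAD — after: cnt=4, r=4 — load
T0 CAS — after: cnt=4, r=3 — retry
T1 LOAD — after: cnt=4, r=4 — load
T1 CAS — after: cnt=5, r=4 — ok
T2 CAS — after: cnt=5, r=4 — retry
T2 LOAD — after: cnt=5, r=5 — load
T2 CAS — after: cnt=6, r=5 — ok
T2 LOAD — after: cnt=6, r=6 — load
T2 CAS — after: cnt=7, r=6 — ok

C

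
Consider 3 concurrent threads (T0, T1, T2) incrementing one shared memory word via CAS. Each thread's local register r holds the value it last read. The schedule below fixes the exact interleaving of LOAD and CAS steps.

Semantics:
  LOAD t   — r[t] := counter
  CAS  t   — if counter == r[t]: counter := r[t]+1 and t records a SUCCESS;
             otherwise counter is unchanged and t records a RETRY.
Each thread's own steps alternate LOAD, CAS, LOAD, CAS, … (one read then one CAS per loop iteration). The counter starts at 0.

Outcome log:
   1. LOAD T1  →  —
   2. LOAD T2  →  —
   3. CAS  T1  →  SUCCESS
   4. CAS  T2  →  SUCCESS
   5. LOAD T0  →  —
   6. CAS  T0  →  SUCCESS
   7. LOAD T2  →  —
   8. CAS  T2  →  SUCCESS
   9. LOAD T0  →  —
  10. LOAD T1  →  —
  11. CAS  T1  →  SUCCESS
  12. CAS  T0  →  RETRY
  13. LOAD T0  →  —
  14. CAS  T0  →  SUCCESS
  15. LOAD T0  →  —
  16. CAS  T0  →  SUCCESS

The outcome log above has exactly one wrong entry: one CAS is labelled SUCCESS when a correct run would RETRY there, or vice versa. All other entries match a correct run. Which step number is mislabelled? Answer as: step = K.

step = 4

Reference trace:
   1) LOAD T1:  M=0  r_T1=0
   2) LOAD T2:  M=0  r_T2=0
   3) CAS  T1:  M=1  r_T1=0 ✓
   4) CAS  T2:  M=1  r_T2=0 ✗
   5) LOAD T0:  M=1  r_T0=1
   6) CAS  T0:  M=2  r_T0=1 ✓
   7) LOAD T2:  M=2  r_T2=2
   8) CAS  T2:  M=3  r_T2=2 ✓
   9) LOAD T0:  M=3  r_T0=3
  10) LOAD T1:  M=3  r_T1=3
  11) CAS  T1:  M=4  r_T1=3 ✓
  12) CAS  T0:  M=4  r_T0=3 ✗
  13) LOAD T0:  M=4  r_T0=4
  14) CAS  T0:  M=5  r_T0=4 ✓
  15) LOAD T0:  M=5  r_T0=5
  16) CAS  T0:  M=6  r_T0=5 ✓
Log disagrees first at step 4.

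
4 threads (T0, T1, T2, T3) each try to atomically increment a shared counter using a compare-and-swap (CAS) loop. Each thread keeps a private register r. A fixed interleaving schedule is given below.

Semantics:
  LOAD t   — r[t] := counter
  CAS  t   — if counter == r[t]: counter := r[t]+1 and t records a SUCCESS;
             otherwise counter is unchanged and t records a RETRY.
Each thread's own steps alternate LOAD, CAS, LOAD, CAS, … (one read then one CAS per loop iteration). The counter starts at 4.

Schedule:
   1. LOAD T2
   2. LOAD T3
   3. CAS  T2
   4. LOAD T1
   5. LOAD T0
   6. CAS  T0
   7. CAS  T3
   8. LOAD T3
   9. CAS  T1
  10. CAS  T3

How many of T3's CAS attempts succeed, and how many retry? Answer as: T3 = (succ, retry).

   1) LOAD T2:  M=4  r_T2=4
   2) LOAD T3:  M=4  r_T3=4
   3) CAS  T2:  M=5  r_T2=4 ✓
   4) LOAD T1:  M=5  r_T1=5
   5) LOAD T0:  M=5  r_T0=5
   6) CAS  T0:  M=6  r_T0=5 ✓
   7) CAS  T3:  M=6  r_T3=4 ✗
   8) LOAD T3:  M=6  r_T3=6
   9) CAS  T1:  M=6  r_T1=5 ✗
  10) CAS  T3:  M=7  r_T3=6 ✓

T3 = (1, 1)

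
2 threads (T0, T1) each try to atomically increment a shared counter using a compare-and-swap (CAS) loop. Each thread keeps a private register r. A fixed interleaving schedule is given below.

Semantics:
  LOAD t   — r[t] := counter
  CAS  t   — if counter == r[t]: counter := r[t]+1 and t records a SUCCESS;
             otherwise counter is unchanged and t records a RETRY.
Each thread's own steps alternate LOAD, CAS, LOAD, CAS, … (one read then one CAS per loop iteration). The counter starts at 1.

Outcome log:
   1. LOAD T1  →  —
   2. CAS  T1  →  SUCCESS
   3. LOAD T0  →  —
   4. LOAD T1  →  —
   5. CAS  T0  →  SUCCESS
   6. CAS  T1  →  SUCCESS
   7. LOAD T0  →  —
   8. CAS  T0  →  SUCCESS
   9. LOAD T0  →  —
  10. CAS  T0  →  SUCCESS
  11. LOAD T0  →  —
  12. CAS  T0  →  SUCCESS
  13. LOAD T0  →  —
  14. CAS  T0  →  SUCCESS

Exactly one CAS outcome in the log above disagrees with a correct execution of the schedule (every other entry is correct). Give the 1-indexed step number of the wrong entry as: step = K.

step = 6

Re-executing:
[1] T1.load  rd  (counter 1, T1.r 1)
[2] T1.cas  hit  (counter 2, T1.r 1)
[3] T0.load  rd  (counter 2, T0.r 2)
[4] T1.load  rd  (counter 2, T1.r 2)
[5] T0.cas  hit  (counter 3, T0.r 2)
[6] T1.cas  miss  (counter 3, T1.r 2)
[7] T0.load  rd  (counter 3, T0.r 3)
[8] T0.cas  hit  (counter 4, T0.r 3)
[9] T0.load  rd  (counter 4, T0.r 4)
[10] T0.cas  hit  (counter 5, T0.r 4)
[11] T0.load  rd  (counter 5, T0.r 5)
[12] T0.cas  hit  (counter 6, T0.r 5)
[13] T0.load  rd  (counter 6, T0.r 6)
[14] T0.cas  hit  (counter 7, T0.r 6)
Flip is step 6.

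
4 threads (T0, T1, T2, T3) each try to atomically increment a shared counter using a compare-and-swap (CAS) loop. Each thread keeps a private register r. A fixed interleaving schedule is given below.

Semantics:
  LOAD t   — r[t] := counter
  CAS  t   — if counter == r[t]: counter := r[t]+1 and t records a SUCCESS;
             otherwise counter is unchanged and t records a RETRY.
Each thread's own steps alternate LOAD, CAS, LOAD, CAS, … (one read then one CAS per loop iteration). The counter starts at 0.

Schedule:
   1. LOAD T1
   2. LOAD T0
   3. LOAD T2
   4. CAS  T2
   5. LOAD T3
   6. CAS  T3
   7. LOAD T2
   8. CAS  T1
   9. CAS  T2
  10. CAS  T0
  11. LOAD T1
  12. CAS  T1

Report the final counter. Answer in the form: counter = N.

counter = 4

T1 LOAD — after: cnt=0, r=0 — load
T0 LOAD — after: cnt=0, r=0 — load
T2 LOAD — after: cnt=0, r=0 — load
T2 CAS — after: cnt=1, r=0 — ok
T3 LOAD — after: cnt=1, r=1 — load
T3 CAS — after: cnt=2, r=1 — ok
T2 LOAD — after: cnt=2, r=2 — load
T1 CAS — after: cnt=2, r=0 — retry
T2 CAS — after: cnt=3, r=2 — ok
T0 CAS — after: cnt=3, r=0 — retry
T1 LOAD — after: cnt=3, r=3 — load
T1 CAS — after: cnt=4, r=3 — ok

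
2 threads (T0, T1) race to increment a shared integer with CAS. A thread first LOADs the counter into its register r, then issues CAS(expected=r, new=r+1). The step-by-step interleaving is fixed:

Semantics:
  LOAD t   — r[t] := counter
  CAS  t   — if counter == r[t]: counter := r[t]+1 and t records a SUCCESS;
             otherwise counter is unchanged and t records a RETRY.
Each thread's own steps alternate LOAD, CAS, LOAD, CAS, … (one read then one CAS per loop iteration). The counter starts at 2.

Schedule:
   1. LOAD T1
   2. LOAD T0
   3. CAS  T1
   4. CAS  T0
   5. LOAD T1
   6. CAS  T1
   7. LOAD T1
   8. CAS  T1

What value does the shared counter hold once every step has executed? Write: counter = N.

counter = 5

1. LOAD T1 → mem=2 r[T1]=2 [LOAD]
2. LOAD T0 → mem=2 r[T0]=2 [LOAD]
3. CAS T1 → mem=3 r[T1]=2 [OK]
4. CAS T0 → mem=3 r[T0]=2 [RETRY]
5. LOAD T1 → mem=3 r[T1]=3 [LOAD]
6. CAS T1 → mem=4 r[T1]=3 [OK]
7. LOAD T1 → mem=4 r[T1]=4 [LOAD]
8. CAS T1 → mem=5 r[T1]=4 [OK]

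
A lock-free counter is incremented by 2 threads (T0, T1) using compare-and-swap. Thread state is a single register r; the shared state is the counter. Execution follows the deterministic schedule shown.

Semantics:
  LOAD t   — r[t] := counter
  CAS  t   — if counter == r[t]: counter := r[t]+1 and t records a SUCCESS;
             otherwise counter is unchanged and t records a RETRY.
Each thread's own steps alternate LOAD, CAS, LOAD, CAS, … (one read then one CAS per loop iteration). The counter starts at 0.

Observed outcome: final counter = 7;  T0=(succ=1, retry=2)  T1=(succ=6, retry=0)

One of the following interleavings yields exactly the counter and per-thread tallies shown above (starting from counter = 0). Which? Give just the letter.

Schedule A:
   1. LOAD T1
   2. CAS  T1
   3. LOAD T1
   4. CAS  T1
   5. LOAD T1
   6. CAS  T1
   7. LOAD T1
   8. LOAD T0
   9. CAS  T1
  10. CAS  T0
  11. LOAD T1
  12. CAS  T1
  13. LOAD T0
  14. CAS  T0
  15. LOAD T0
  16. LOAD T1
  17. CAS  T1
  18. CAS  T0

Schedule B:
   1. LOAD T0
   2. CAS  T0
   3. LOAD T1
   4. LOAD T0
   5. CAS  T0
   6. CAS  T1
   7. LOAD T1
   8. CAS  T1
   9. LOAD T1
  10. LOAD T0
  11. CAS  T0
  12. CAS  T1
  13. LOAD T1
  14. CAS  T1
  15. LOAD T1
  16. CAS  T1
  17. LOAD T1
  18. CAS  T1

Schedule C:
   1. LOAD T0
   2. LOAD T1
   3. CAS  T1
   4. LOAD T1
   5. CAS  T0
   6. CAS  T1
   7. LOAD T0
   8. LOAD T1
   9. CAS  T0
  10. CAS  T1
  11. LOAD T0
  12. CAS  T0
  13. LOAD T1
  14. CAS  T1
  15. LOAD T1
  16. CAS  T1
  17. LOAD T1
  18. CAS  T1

Simulating candidate A:
[1] T1.load  rd  (counter 0, T1.r 0)
[2] T1.cas  hit  (counter 1, T1.r 0)
[3] T1.load  rd  (counter 1, T1.r 1)
[4] T1.cas  hit  (counter 2, T1.r 1)
[5] T1.load  rd  (counter 2, T1.r 2)
[6] T1.cas  hit  (counter 3, T1.r 2)
[7] T1.load  rd  (counter 3, T1.r 3)
[8] T0.load  rd  (counter 3, T0.r 3)
[9] T1.cas  hit  (counter 4, T1.r 3)
[10] T0.cas  miss  (counter 4, T0.r 3)
[11] T1.load  rd  (counter 4, T1.r 4)
[12] T1.cas  hit  (counter 5, T1.r 4)
[13] T0.load  rd  (counter 5, T0.r 5)
[14] T0.cas  hit  (counter 6, T0.r 5)
[15] T0.load  rd  (counter 6, T0.r 6)
[16] T1.load  rd  (counter 6, T1.r 6)
[17] T1.cas  hit  (counter 7, T1.r 6)
[18] T0.cas  miss  (counter 7, T0.r 6)

A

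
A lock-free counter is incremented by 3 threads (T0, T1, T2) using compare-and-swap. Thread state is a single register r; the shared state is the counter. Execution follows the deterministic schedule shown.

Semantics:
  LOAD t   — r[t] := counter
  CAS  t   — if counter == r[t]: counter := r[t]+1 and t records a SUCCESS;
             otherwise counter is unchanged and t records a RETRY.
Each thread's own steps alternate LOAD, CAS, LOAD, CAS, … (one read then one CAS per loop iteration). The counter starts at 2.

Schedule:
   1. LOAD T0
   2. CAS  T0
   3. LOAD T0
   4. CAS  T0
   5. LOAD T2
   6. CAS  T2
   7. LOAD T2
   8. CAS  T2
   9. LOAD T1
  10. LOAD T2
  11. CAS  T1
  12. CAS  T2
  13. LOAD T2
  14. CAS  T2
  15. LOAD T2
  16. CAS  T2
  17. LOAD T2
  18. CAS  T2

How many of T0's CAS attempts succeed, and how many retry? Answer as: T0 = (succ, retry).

T0 = (2, 0)

1. LOAD T0 → mem=2 r[T0]=2 [LOAD]
2. CAS T0 → mem=3 r[T0]=2 [OK]
3. LOAD T0 → mem=3 r[T0]=3 [LOAD]
4. CAS T0 → mem=4 r[T0]=3 [OK]
5. LOAD T2 → mem=4 r[T2]=4 [LOAD]
6. CAS T2 → mem=5 r[T2]=4 [OK]
7. LOAD T2 → mem=5 r[T2]=5 [LOAD]
8. CAS T2 → mem=6 r[T2]=5 [OK]
9. LOAD T1 → mem=6 r[T1]=6 [LOAD]
10. LOAD T2 → mem=6 r[T2]=6 [LOAD]
11. CAS T1 → mem=7 r[T1]=6 [OK]
12. CAS T2 → mem=7 r[T2]=6 [RETRY]
13. LOAD T2 → mem=7 r[T2]=7 [LOAD]
14. CAS T2 → mem=8 r[T2]=7 [OK]
15. LOAD T2 → mem=8 r[T2]=8 [LOAD]
16. CAS T2 → mem=9 r[T2]=8 [OK]
17. LOAD T2 → mem=9 r[T2]=9 [LOAD]
18. CAS T2 → mem=10 r[T2]=9 [OK]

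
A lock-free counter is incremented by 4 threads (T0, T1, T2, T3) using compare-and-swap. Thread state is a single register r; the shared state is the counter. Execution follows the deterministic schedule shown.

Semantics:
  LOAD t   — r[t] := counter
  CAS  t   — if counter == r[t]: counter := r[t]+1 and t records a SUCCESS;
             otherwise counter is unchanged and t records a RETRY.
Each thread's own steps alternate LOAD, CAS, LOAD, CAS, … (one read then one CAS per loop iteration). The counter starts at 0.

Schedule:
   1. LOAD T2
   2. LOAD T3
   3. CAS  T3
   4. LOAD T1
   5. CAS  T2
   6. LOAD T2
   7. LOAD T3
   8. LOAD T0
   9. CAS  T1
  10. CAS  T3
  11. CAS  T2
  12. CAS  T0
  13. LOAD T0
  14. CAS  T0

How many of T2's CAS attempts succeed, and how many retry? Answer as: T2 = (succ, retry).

T2 = (0, 2)

1. LOAD T2 → mem=0 r[T2]=0 [LOAD]
2. LOAD T3 → mem=0 r[T3]=0 [LOAD]
3. CAS T3 → mem=1 r[T3]=0 [OK]
4. LOAD T1 → mem=1 r[T1]=1 [LOAD]
5. CAS T2 → mem=1 r[T2]=0 [RETRY]
6. LOAD T2 → mem=1 r[T2]=1 [LOAD]
7. LOAD T3 → mem=1 r[T3]=1 [LOAD]
8. LOAD T0 → mem=1 r[T0]=1 [LOAD]
9. CAS T1 → mem=2 r[T1]=1 [OK]
10. CAS T3 → mem=2 r[T3]=1 [RETRY]
11. CAS T2 → mem=2 r[T2]=1 [RETRY]
12. CAS T0 → mem=2 r[T0]=1 [RETRY]
13. LOAD T0 → mem=2 r[T0]=2 [LOAD]
14. CAS T0 → mem=3 r[T0]=2 [OK]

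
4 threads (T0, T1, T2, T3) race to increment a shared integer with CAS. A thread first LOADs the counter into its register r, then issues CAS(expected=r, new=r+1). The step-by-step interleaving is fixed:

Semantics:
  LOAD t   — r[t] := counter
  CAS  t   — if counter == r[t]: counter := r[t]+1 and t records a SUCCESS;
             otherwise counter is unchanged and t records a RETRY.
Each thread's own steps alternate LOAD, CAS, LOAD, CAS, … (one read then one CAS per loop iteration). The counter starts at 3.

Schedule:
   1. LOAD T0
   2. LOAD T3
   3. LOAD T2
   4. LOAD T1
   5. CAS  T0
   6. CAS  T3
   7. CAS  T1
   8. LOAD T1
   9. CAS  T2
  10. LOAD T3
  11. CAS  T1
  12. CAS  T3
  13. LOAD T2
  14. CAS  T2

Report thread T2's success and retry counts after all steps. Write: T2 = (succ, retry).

T0 LOAD — after: cnt=3, r=3 — load
T3 LOAD — after: cnt=3, r=3 — load
T2 LOAD — after: cnt=3, r=3 — load
T1 LOAD — after: cnt=3, r=3 — load
T0 CAS — after: cnt=4, r=3 — ok
T3 CAS — after: cnt=4, r=3 — retry
T1 CAS — after: cnt=4, r=3 — retry
T1 LOAD — after: cnt=4, r=4 — load
T2 CAS — after: cnt=4, r=3 — retry
T3 LOAD — after: cnt=4, r=4 — load
T1 CAS — after: cnt=5, r=4 — ok
T3 CAS — after: cnt=5, r=4 — retry
T2 LOAD — after: cnt=5, r=5 — load
T2 CAS — after: cnt=6, r=5 — ok

T2 = (1, 1)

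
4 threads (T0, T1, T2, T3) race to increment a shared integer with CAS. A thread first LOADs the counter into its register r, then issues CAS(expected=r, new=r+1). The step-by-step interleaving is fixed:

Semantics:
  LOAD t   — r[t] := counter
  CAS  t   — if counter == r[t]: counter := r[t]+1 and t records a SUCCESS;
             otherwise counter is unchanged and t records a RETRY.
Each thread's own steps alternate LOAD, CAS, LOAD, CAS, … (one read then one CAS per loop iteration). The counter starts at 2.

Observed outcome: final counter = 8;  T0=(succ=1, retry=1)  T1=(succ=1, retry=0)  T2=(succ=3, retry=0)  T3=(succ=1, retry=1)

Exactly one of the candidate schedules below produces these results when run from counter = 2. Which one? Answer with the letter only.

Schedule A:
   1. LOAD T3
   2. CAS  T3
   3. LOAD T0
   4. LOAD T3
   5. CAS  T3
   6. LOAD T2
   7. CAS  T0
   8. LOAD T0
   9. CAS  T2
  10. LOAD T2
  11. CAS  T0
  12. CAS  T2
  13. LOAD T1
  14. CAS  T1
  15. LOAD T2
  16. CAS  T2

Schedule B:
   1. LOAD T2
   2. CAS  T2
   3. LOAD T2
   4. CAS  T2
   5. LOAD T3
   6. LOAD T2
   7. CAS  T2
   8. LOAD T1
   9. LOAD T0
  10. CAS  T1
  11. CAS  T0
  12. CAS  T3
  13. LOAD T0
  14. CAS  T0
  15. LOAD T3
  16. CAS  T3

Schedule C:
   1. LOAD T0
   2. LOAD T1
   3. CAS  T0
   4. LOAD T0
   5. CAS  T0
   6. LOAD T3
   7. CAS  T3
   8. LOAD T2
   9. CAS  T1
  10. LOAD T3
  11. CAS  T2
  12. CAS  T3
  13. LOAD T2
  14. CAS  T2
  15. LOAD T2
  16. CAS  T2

Simulating candidate B:
step 1: T2 LOAD ⇒ load; ctr=2 reg=2
step 2: T2 CAS ⇒ ok; ctr=3 reg=2
step 3: T2 LOAD ⇒ load; ctr=3 reg=3
step 4: T2 CAS ⇒ ok; ctr=4 reg=3
step 5: T3 LOAD ⇒ load; ctr=4 reg=4
step 6: T2 LOAD ⇒ load; ctr=4 reg=4
step 7: T2 CAS ⇒ ok; ctr=5 reg=4
step 8: T1 LOAD ⇒ load; ctr=5 reg=5
step 9: T0 LOAD ⇒ load; ctr=5 reg=5
step 10: T1 CAS ⇒ ok; ctr=6 reg=5
step 11: T0 CAS ⇒ retry; ctr=6 reg=5
step 12: T3 CAS ⇒ retry; ctr=6 reg=4
step 13: T0 LOAD ⇒ load; ctr=6 reg=6
step 14: T0 CAS ⇒ ok; ctr=7 reg=6
step 15: T3 LOAD ⇒ load; ctr=7 reg=7
step 16: T3 CAS ⇒ ok; ctr=8 reg=7

B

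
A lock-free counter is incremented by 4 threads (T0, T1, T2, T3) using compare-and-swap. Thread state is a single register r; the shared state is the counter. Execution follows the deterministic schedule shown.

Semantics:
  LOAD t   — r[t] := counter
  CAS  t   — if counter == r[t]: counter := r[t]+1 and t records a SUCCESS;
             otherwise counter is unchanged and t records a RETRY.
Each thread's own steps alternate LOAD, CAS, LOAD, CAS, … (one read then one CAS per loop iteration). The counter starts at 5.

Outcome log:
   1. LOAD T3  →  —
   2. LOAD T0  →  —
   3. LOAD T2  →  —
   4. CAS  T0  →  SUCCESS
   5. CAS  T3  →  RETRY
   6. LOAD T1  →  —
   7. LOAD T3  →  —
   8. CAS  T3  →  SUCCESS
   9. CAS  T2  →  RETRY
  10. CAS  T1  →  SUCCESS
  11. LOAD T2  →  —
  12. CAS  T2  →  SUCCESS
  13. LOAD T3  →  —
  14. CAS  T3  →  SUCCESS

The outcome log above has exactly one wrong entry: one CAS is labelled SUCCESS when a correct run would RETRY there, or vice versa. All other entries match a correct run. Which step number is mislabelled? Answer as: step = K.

step = 10

Reference trace:
step 1: T3 LOAD ⇒ load; ctr=5 reg=5
step 2: T0 LOAD ⇒ load; ctr=5 reg=5
step 3: T2 LOAD ⇒ load; ctr=5 reg=5
step 4: T0 CAS ⇒ ok; ctr=6 reg=5
step 5: T3 CAS ⇒ retry; ctr=6 reg=5
step 6: T1 LOAD ⇒ load; ctr=6 reg=6
step 7: T3 LOAD ⇒ load; ctr=6 reg=6
step 8: T3 CAS ⇒ ok; ctr=7 reg=6
step 9: T2 CAS ⇒ retry; ctr=7 reg=5
step 10: T1 CAS ⇒ retry; ctr=7 reg=6
step 11: T2 LOAD ⇒ load; ctr=7 reg=7
step 12: T2 CAS ⇒ ok; ctr=8 reg=7
step 13: T3 LOAD ⇒ load; ctr=8 reg=8
step 14: T3 CAS ⇒ ok; ctr=9 reg=8
Log disagrees first at step 10.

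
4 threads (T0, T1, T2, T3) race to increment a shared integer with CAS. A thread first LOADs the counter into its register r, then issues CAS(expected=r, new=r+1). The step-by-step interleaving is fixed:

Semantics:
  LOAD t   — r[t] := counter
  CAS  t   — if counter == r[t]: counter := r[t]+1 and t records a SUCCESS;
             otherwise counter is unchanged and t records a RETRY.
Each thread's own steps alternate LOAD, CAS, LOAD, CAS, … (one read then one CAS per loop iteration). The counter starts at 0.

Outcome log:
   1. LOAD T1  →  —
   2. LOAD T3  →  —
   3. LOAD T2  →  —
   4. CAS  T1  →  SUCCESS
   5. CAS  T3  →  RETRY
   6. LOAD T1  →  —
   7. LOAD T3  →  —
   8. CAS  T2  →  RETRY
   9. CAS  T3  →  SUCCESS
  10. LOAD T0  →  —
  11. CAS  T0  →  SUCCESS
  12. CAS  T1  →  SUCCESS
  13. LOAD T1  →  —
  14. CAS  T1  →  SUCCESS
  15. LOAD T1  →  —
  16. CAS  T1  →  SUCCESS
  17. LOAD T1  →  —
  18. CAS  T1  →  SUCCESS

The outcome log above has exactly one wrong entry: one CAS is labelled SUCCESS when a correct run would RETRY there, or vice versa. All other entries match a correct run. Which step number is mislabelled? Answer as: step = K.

step = 12

Correct run:
[1] T1.load  rd  (counter 0, T1.r 0)
[2] T3.load  rd  (counter 0, T3.r 0)
[3] T2.load  rd  (counter 0, T2.r 0)
[4] T1.cas  hit  (counter 1, T1.r 0)
[5] T3.cas  miss  (counter 1, T3.r 0)
[6] T1.load  rd  (counter 1, T1.r 1)
[7] T3.load  rd  (counter 1, T3.r 1)
[8] T2.cas  miss  (counter 1, T2.r 0)
[9] T3.cas  hit  (counter 2, T3.r 1)
[10] T0.load  rd  (counter 2, T0.r 2)
[11] T0.cas  hit  (counter 3, T0.r 2)
[12] T1.cas  miss  (counter 3, T1.r 1)
[13] T1.load  rd  (counter 3, T1.r 3)
[14] T1.cas  hit  (counter 4, T1.r 3)
[15] T1.load  rd  (counter 4, T1.r 4)
[16] T1.cas  hit  (counter 5, T1.r 4)
[17] T1.load  rd  (counter 5, T1.r 5)
[18] T1.cas  hit  (counter 6, T1.r 5)
Mismatch at 12.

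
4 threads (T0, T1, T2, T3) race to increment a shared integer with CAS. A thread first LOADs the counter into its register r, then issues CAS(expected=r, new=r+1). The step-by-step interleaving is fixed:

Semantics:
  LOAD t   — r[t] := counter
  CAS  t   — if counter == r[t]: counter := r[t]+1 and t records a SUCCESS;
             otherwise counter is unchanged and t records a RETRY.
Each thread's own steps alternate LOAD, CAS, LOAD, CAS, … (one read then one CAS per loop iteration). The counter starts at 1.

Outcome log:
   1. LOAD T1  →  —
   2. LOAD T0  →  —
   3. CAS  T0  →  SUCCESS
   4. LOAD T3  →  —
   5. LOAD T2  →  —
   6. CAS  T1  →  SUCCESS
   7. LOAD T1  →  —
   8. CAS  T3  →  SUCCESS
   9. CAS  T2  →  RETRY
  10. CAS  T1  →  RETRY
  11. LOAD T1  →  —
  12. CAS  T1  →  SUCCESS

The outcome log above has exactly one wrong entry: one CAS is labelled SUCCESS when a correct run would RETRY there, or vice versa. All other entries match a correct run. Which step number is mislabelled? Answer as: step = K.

Re-executing:
#1 T1 reads 1
#2 T0 reads 1
#3 T0 CAS(1→2) writes; counter now 2
#4 T3 reads 2
#5 T2 reads 2
#6 T1 CAS(1→2) fails; counter now 2
#7 T1 reads 2
#8 T3 CAS(2→3) writes; counter now 3
#9 T2 CAS(2→3) fails; counter now 3
#10 T1 CAS(2→3) fails; counter now 3
#11 T1 reads 3
#12 T1 CAS(3→4) writes; counter now 4
Mismatch at 6.

step = 6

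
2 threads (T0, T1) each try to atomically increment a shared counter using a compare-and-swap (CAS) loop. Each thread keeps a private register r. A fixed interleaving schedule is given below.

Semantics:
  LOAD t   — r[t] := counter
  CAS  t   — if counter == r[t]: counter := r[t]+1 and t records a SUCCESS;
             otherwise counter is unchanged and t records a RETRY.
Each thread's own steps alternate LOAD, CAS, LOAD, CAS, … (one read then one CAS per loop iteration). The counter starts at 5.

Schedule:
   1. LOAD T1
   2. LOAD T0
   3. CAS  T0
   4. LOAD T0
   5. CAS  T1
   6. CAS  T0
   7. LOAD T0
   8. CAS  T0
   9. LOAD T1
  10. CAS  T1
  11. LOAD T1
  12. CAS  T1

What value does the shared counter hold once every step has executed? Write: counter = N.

T1 LOAD — after: cnt=5, r=5 — load
T0 LOAD — after: cnt=5, r=5 — load
T0 CAS — after: cnt=6, r=5 — ok
T0 LOAD — after: cnt=6, r=6 — load
T1 CAS — after: cnt=6, r=5 — retry
T0 CAS — after: cnt=7, r=6 — ok
T0 LOAD — after: cnt=7, r=7 — load
T0 CAS — after: cnt=8, r=7 — ok
T1 LOAD — after: cnt=8, r=8 — load
T1 CAS — after: cnt=9, r=8 — ok
T1 LOAD — after: cnt=9, r=9 — load
T1 CAS — after: cnt=10, r=9 — ok

counter = 10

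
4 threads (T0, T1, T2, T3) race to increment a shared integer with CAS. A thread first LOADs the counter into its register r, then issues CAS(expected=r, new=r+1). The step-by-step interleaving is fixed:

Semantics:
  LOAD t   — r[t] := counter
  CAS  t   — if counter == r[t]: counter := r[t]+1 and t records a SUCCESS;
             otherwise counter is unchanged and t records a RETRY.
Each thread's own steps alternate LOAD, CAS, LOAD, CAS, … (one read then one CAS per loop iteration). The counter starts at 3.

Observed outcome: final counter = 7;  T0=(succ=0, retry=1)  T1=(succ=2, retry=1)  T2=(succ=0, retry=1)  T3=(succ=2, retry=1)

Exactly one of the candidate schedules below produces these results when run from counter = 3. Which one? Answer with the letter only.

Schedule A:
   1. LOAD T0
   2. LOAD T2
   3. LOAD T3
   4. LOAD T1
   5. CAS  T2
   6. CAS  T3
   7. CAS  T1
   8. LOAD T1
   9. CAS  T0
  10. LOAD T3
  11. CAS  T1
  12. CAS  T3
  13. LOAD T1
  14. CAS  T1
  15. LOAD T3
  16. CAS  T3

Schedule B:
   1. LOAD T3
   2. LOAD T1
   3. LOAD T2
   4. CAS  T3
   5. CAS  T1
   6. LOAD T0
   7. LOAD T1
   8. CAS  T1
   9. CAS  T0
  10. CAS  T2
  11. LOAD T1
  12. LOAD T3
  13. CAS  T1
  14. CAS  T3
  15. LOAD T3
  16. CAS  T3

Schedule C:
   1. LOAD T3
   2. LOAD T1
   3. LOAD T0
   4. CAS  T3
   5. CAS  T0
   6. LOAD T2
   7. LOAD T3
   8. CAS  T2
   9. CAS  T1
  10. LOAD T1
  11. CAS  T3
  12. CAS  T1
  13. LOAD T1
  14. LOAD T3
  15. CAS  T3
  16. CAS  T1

Run B:
   1) LOAD T3:  M=3  r_T3=3
   2) LOAD T1:  M=3  r_T1=3
   3) LOAD T2:  M=3  r_T2=3
   4) CAS  T3:  M=4  r_T3=3 ✓
   5) CAS  T1:  M=4  r_T1=3 ✗
   6) LOAD T0:  M=4  r_T0=4
   7) LOAD T1:  M=4  r_T1=4
   8) CAS  T1:  M=5  r_T1=4 ✓
   9) CAS  T0:  M=5  r_T0=4 ✗
  10) CAS  T2:  M=5  r_T2=3 ✗
  11) LOAD T1:  M=5  r_T1=5
  12) LOAD T3:  M=5  r_T3=5
  13) CAS  T1:  M=6  r_T1=5 ✓
  14) CAS  T3:  M=6  r_T3=5 ✗
  15) LOAD T3:  M=6  r_T3=6
  16) CAS  T3:  M=7  r_T3=6 ✓

B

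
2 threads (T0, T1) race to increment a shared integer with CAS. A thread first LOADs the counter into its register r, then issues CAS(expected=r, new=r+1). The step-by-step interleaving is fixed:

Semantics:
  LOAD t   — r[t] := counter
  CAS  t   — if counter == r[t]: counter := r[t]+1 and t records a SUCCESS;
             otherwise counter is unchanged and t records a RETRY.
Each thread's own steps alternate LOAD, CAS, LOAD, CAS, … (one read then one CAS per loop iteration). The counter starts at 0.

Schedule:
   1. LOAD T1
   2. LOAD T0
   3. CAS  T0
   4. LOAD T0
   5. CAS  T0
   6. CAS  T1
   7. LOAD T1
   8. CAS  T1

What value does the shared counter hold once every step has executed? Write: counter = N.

1. LOAD T1 → mem=0 r[T1]=0 [LOAD]
2. LOAD T0 → mem=0 r[T0]=0 [LOAD]
3. CAS T0 → mem=1 r[T0]=0 [OK]
4. LOAD T0 → mem=1 r[T0]=1 [LOAD]
5. CAS T0 → mem=2 r[T0]=1 [OK]
6. CAS T1 → mem=2 r[T1]=0 [RETRY]
7. LOAD T1 → mem=2 r[T1]=2 [LOAD]
8. CAS T1 → mem=3 r[T1]=2 [OK]

counter = 3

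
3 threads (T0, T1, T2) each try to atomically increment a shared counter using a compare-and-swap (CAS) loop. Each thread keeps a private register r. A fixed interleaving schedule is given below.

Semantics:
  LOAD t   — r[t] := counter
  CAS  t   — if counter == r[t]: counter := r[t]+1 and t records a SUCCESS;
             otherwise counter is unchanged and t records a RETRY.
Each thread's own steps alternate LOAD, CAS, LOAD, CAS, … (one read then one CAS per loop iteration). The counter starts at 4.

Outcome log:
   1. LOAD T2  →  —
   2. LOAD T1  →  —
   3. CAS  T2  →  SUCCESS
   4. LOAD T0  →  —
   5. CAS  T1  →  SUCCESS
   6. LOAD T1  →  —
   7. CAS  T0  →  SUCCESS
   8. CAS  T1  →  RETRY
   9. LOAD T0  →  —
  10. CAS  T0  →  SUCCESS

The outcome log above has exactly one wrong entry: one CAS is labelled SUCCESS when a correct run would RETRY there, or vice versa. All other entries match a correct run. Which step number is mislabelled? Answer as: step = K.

step = 5

Reference trace:
#1 T2 reads 4
#2 T1 reads 4
#3 T2 CAS(4→5) writes; counter now 5
#4 T0 reads 5
#5 T1 CAS(4→5) fails; counter now 5
#6 T1 reads 5
#7 T0 CAS(5→6) writes; counter now 6
#8 T1 CAS(5→6) fails; counter now 6
#9 T0 reads 6
#10 T0 CAS(6→7) writes; counter now 7
Mismatch at 5.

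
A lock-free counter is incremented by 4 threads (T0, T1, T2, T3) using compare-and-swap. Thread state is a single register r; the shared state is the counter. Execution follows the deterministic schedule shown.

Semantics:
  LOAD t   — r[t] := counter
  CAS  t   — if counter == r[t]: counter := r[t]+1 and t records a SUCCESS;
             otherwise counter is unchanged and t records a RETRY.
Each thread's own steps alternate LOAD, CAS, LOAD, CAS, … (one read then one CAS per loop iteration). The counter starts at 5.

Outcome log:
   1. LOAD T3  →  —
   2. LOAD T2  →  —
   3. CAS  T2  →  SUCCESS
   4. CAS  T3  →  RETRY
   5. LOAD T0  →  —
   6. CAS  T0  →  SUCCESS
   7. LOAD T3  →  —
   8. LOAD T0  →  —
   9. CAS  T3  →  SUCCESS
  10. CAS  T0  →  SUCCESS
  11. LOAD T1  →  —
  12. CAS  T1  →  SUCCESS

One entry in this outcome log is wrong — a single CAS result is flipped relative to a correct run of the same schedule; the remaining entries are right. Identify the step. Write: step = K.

step = 10

Re-executing:
T3 LOAD — after: cnt=5, r=5 — load
T2 LOAD — after: cnt=5, r=5 — load
T2 CAS — after: cnt=6, r=5 — ok
T3 CAS — after: cnt=6, r=5 — retry
T0 LOAD — after: cnt=6, r=6 — load
T0 CAS — after: cnt=7, r=6 — ok
T3 LOAD — after: cnt=7, r=7 — load
T0 LOAD — after: cnt=7, r=7 — load
T3 CAS — after: cnt=8, r=7 — ok
T0 CAS — after: cnt=8, r=7 — retry
T1 LOAD — after: cnt=8, r=8 — load
T1 CAS — after: cnt=9, r=8 — ok
Mismatch at 10.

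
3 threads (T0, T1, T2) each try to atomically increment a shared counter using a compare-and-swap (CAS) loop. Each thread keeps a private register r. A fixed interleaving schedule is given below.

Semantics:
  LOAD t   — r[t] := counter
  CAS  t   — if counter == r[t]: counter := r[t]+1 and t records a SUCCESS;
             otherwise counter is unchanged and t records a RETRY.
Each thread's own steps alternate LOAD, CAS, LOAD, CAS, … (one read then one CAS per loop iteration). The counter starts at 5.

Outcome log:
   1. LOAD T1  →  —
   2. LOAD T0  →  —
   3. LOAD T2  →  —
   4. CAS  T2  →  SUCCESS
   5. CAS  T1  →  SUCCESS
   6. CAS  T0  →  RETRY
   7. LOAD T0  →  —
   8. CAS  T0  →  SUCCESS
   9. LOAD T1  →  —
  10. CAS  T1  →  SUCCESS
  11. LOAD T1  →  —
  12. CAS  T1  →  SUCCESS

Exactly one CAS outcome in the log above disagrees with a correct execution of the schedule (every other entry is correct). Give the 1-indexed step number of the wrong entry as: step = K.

Reference trace:
step 1: T1 LOAD ⇒ load; ctr=5 reg=5
step 2: T0 LOAD ⇒ load; ctr=5 reg=5
step 3: T2 LOAD ⇒ load; ctr=5 reg=5
step 4: T2 CAS ⇒ ok; ctr=6 reg=5
step 5: T1 CAS ⇒ retry; ctr=6 reg=5
step 6: T0 CAS ⇒ retry; ctr=6 reg=5
step 7: T0 LOAD ⇒ load; ctr=6 reg=6
step 8: T0 CAS ⇒ ok; ctr=7 reg=6
step 9: T1 LOAD ⇒ load; ctr=7 reg=7
step 10: T1 CAS ⇒ ok; ctr=8 reg=7
step 11: T1 LOAD ⇒ load; ctr=8 reg=8
step 12: T1 CAS ⇒ ok; ctr=9 reg=8
Flip is step 5.

step = 5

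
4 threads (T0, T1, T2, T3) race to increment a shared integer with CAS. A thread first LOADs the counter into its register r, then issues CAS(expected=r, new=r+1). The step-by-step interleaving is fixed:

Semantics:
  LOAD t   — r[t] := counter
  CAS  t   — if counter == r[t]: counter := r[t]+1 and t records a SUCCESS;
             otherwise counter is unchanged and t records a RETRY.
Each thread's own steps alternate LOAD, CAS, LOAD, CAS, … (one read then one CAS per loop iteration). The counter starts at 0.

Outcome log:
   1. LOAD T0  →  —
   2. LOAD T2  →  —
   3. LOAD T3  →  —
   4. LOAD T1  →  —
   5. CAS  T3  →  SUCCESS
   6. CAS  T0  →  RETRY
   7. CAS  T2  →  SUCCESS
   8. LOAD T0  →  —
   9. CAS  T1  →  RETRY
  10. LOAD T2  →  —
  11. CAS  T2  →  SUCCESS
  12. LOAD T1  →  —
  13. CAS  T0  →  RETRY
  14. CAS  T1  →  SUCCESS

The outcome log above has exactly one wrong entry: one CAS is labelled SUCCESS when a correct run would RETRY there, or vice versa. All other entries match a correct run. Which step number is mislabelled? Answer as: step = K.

Re-executing:
   1) LOAD T0:  M=0  r_T0=0
   2) LOAD T2:  M=0  r_T2=0
   3) LOAD T3:  M=0  r_T3=0
   4) LOAD T1:  M=0  r_T1=0
   5) CAS  T3:  M=1  r_T3=0 ✓
   6) CAS  T0:  M=1  r_T0=0 ✗
   7) CAS  T2:  M=1  r_T2=0 ✗
   8) LOAD T0:  M=1  r_T0=1
   9) CAS  T1:  M=1  r_T1=0 ✗
  10) LOAD T2:  M=1  r_T2=1
  11) CAS  T2:  M=2  r_T2=1 ✓
  12) LOAD T1:  M=2  r_T1=2
  13) CAS  T0:  M=2  r_T0=1 ✗
  14) CAS  T1:  M=3  r_T1=2 ✓
Flip is step 7.

step = 7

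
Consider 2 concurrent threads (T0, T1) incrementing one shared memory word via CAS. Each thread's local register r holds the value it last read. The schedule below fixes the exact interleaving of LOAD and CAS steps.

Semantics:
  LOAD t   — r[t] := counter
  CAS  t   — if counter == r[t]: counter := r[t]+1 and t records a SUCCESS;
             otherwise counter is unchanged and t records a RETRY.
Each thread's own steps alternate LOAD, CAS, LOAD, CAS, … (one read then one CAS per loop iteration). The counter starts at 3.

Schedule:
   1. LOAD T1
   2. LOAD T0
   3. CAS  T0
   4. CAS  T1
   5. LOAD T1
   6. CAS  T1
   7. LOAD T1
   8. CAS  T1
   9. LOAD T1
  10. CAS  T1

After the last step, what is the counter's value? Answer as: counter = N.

counter = 7

[1] T1.load  rd  (counter 3, T1.r 3)
[2] T0.load  rd  (counter 3, T0.r 3)
[3] T0.cas  hit  (counter 4, T0.r 3)
[4] T1.cas  miss  (counter 4, T1.r 3)
[5] T1.load  rd  (counter 4, T1.r 4)
[6] T1.cas  hit  (counter 5, T1.r 4)
[7] T1.load  rd  (counter 5, T1.r 5)
[8] T1.cas  hit  (counter 6, T1.r 5)
[9] T1.load  rd  (counter 6, T1.r 6)
[10] T1.cas  hit  (counter 7, T1.r 6)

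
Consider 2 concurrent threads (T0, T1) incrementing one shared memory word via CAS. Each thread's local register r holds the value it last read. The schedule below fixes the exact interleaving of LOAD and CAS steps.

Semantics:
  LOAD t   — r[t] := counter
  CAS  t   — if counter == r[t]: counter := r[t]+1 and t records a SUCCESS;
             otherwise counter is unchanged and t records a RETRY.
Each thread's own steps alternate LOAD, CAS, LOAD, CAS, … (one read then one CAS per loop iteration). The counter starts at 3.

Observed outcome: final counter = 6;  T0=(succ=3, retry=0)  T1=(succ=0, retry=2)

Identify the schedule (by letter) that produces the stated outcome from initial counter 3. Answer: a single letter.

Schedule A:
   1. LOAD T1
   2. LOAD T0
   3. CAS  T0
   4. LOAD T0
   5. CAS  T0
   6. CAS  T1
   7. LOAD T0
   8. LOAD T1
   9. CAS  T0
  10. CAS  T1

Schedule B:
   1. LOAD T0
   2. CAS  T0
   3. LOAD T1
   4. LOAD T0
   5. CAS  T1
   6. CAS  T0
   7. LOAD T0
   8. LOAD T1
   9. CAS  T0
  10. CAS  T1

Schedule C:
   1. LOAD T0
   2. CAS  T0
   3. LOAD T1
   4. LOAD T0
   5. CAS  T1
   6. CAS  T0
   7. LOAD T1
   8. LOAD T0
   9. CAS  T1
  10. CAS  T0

A

Tracing schedule A:
T1 LOAD — after: cnt=3, r=3 — load
T0 LOAD — after: cnt=3, r=3 — load
T0 CAS — after: cnt=4, r=3 — ok
T0 LOAD — after: cnt=4, r=4 — load
T0 CAS — after: cnt=5, r=4 — ok
T1 CAS — after: cnt=5, r=3 — retry
T0 LOAD — after: cnt=5, r=5 — load
T1 LOAD — after: cnt=5, r=5 — load
T0 CAS — after: cnt=6, r=5 — ok
T1 CAS — after: cnt=6, r=5 — retry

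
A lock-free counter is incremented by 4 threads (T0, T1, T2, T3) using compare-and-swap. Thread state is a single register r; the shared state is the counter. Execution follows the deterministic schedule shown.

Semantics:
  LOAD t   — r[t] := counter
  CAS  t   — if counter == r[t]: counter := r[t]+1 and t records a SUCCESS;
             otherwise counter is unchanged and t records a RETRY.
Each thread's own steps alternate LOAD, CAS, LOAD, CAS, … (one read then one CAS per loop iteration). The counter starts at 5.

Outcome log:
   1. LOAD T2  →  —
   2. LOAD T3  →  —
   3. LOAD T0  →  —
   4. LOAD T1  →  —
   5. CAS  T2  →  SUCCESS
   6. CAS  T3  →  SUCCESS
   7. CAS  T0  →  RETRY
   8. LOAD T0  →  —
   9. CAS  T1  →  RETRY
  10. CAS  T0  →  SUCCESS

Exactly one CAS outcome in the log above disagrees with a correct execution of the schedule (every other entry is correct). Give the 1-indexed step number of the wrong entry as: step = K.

step = 6

Reference trace:
[1] T2.load  rd  (counter 5, T2.r 5)
[2] T3.load  rd  (counter 5, T3.r 5)
[3] T0.load  rd  (counter 5, T0.r 5)
[4] T1.load  rd  (counter 5, T1.r 5)
[5] T2.cas  hit  (counter 6, T2.r 5)
[6] T3.cas  miss  (counter 6, T3.r 5)
[7] T0.cas  miss  (counter 6, T0.r 5)
[8] T0.load  rd  (counter 6, T0.r 6)
[9] T1.cas  miss  (counter 6, T1.r 5)
[10] T0.cas  hit  (counter 7, T0.r 6)
Log disagrees first at step 6.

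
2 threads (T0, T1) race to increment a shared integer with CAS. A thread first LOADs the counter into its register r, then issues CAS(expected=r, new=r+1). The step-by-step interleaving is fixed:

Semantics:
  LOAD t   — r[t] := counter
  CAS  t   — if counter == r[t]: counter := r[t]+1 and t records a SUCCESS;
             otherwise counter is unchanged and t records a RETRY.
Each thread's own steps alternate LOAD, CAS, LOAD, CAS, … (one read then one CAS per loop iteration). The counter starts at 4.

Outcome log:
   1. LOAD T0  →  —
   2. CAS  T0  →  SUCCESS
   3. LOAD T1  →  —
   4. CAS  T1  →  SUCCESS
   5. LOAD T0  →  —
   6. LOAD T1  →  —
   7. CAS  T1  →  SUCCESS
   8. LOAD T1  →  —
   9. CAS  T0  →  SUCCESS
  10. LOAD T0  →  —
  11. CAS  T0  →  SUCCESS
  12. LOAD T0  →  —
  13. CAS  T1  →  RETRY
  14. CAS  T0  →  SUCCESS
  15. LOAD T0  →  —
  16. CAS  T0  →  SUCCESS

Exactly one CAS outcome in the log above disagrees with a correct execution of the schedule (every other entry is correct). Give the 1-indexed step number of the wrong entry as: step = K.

Reference trace:
step 1: T0 LOAD ⇒ load; ctr=4 reg=4
step 2: T0 CAS ⇒ ok; ctr=5 reg=4
step 3: T1 LOAD ⇒ load; ctr=5 reg=5
step 4: T1 CAS ⇒ ok; ctr=6 reg=5
step 5: T0 LOAD ⇒ load; ctr=6 reg=6
step 6: T1 LOAD ⇒ load; ctr=6 reg=6
step 7: T1 CAS ⇒ ok; ctr=7 reg=6
step 8: T1 LOAD ⇒ load; ctr=7 reg=7
step 9: T0 CAS ⇒ retry; ctr=7 reg=6
step 10: T0 LOAD ⇒ load; ctr=7 reg=7
step 11: T0 CAS ⇒ ok; ctr=8 reg=7
step 12: T0 LOAD ⇒ load; ctr=8 reg=8
step 13: T1 CAS ⇒ retry; ctr=8 reg=7
step 14: T0 CAS ⇒ ok; ctr=9 reg=8
step 15: T0 LOAD ⇒ load; ctr=9 reg=9
step 16: T0 CAS ⇒ ok; ctr=10 reg=9
Mismatch at 9.

step = 9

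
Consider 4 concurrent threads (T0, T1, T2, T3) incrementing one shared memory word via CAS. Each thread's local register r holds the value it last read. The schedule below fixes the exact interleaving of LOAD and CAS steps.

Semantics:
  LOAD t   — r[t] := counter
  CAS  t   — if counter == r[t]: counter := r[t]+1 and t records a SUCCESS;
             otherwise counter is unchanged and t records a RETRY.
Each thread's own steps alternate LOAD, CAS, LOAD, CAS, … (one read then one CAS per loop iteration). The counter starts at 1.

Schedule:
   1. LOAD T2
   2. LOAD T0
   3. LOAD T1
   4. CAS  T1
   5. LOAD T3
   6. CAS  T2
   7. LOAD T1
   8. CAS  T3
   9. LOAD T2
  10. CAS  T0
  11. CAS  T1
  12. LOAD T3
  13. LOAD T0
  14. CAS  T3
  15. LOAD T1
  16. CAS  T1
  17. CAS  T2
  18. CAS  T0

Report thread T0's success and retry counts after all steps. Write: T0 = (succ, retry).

T0 = (0, 2)

T2 LOAD — after: cnt=1, r=1 — load
T0 LOAD — after: cnt=1, r=1 — load
T1 LOAD — after: cnt=1, r=1 — load
T1 CAS — after: cnt=2, r=1 — ok
T3 LOAD — after: cnt=2, r=2 — load
T2 CAS — after: cnt=2, r=1 — retry
T1 LOAD — after: cnt=2, r=2 — load
T3 CAS — after: cnt=3, r=2 — ok
T2 LOAD — after: cnt=3, r=3 — load
T0 CAS — after: cnt=3, r=1 — retry
T1 CAS — after: cnt=3, r=2 — retry
T3 LOAD — after: cnt=3, r=3 — load
T0 LOAD — after: cnt=3, r=3 — load
T3 CAS — after: cnt=4, r=3 — ok
T1 LOAD — after: cnt=4, r=4 — load
T1 CAS — after: cnt=5, r=4 — ok
T2 CAS — after: cnt=5, r=3 — retry
T0 CAS — after: cnt=5, r=3 — retry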